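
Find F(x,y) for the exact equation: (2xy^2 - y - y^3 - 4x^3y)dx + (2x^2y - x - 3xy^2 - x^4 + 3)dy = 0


Check exactness: ∂M/∂y = 4xy - 1 - 3y^2 - 4x^3 and ∂N/∂x = 4xy - 1 - 3y^2 - 4x^3; equal, so the equation is exact.
Integrate M with respect to x (treating y as constant): ∫M dx = x^2y^2 - xy - xy^3 - x^4y + h(y).
Differentiate w.r.t. y and set equal to N: the x-dependent terms already match, leaving h'(y) = 3. Integrate: h(y) = 3y.
So F(x,y) = x^2y^2 - xy - xy^3 - x^4y + 3y.
General solution: x^2y^2 - xy - xy^3 - x^4y + 3y = C.


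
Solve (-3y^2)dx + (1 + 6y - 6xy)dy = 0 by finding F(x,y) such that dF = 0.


Check exactness: ∂M/∂y = -6y and ∂N/∂x = -6y; equal, so the equation is exact.
Integrate M with respect to x (treating y as constant): ∫M dx = -3xy^2 + h(y).
Differentiate w.r.t. y and set equal to N: the x-dependent terms already match, leaving h'(y) = 1 + 6y. Integrate: h(y) = y + 3y^2.
So F(x,y) = y + 3y^2 - 3xy^2.
General solution: y + 3y^2 - 3xy^2 = C.


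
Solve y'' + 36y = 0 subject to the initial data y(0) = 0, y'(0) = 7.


Characteristic roots of r² + 36 = 0 are ±6i, so y = C₁cos(6x) + C₂sin(6x).
Apply y(0) = 0: C₁ = 0. Differentiate and apply y'(0) = 7: 6·C₂ = 7, so C₂ = 7/6.
Particular solution: y = (7/6)sin(6x).


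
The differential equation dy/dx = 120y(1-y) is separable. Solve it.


Separate: dy/[y(1-y)] = 120 dx.
Partial fractions: 1/[y(1-y)] = 1/y + 1/(1-y).
Integrate: ln|y/(1-y)| = 120x + C₀.
Solve for y: y = 1/(1 + Ce^(-120x)).


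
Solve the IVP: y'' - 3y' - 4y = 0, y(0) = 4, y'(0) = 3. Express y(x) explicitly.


Characteristic roots of r² - 3r - 4 = 0 are 4, -1.
General solution y = c₁ e^(4x) + c₂ e^(-x).
Apply y(0) = 4: c₁ + c₂ = 4. Apply y'(0) = 3: 4 c₁ - 1 c₂ = 3.
Solve: c₁ = 7/5, c₂ = 13/5.
Particular solution: y = (7/5)e^(4x) + (13/5)e^(-x).


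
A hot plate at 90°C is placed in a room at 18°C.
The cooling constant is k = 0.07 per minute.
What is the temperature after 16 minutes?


Newton's law: dT/dt = -k(T - T_a) has solution T(t) = T_a + (T₀ - T_a)e^(-kt).
Plug in T_a = 18, T₀ = 90, k = 0.07, t = 16: T(16) = 18 + (72)e^(-1.12) ≈ 41.5°C.


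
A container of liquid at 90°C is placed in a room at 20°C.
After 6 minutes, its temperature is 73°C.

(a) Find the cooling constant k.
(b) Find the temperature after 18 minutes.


Newton's law: T(t) = T_a + (T₀ - T_a)e^(-kt).
(a) Use T(6) = 73: (73 - 20)/(90 - 20) = e^(-k·6), so k = -ln(0.757)/6 ≈ 0.0464.
(b) Apply k to t = 18: T(18) = 20 + (70)e^(-0.835) ≈ 50.4°C.


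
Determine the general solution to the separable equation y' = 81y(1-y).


Separate: dy/[y(1-y)] = 81 dx.
Partial fractions: 1/[y(1-y)] = 1/y + 1/(1-y).
Integrate: ln|y/(1-y)| = 81x + C₀.
Solve for y: y = 1/(1 + Ce^(-81x)).


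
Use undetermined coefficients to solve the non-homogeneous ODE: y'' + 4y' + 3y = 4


Characteristic roots of r² + 4r + 3 = 0 are -1, -3.
y_h = C₁e^(-x) + C₂e^(-3x).
Constant forcing; try y_p = A. Then 3A = 4 ⇒ A = 4/3.
General solution: y = C₁e^(-x) + C₂e^(-3x) + 4/3.


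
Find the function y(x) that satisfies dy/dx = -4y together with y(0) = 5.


General solution of y' = -4y is y = Ce^(-4x).
Apply y(0) = 5: C = 5.
Particular solution: y = 5e^(-4x).


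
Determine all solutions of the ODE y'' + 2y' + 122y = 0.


Characteristic equation: r² + 2r + 122 = 0.
Discriminant is negative; roots r = -1 ± 11i (complex conjugate pair).
General solution uses e^(α x)(C₁ cos(β x) + C₂ sin(β x)): y = e^(-x)(C₁cos(11x) + C₂sin(11x)).


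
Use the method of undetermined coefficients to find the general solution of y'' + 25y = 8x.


Homogeneous: r² + 25 = 0 ⇒ r = ±5i, y_h = C₁cos(5x) + C₂sin(5x).
Polynomial forcing; try y_p = Ax + B. Then y_p'' + 25 y_p = 25(Ax + B) = 8x, so B = 0 and A = 8/25.
General solution: y = C₁cos(5x) + C₂sin(5x) + (8/25)x.


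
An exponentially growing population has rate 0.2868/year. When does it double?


Exponential growth: P(t) = P₀ e^(0.2868t). Set P(t)/P₀ = 2: e^(0.2868t) = 2.
Solve: t = ln(2)/0.2868 ≈ 2.42 years.


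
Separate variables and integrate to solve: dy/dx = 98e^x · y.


Separate variables: dy/y = 98e^x dx.
Integrate: ln|y| = 98e^x + C₀.
Exponentiate: y = Ce^(98e^x).


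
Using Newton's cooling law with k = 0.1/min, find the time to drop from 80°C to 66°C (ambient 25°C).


From T(t) = T_a + (T₀ - T_a)e^(-kt), set T(t) = 66:
(66 - 25) / (80 - 25) = e^(-0.1t), so t = -ln(0.745)/0.1 ≈ 2.9 minutes.


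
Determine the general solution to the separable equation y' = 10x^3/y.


Separate variables: y dy = 10x^3 dx.
Integrate both sides: y²/2 = (5/2)x^4 + C₀.
Multiply by 2: y² = 5x^4 + C.


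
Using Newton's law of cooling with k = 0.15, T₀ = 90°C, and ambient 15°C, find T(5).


Newton's law: dT/dt = -k(T - T_a) has solution T(t) = T_a + (T₀ - T_a)e^(-kt).
Plug in T_a = 15, T₀ = 90, k = 0.15, t = 5: T(5) = 15 + (75)e^(-0.75) ≈ 50.4°C.


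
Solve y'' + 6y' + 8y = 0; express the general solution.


Characteristic equation: r² + 6r + 8 = 0.
Factor: (r + 2)(r + 4) = 0 ⇒ r = -2, -4 (distinct real).
General solution: y = C₁e^(-2x) + C₂e^(-4x).


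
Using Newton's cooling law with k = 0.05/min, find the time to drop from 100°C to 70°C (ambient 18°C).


From T(t) = T_a + (T₀ - T_a)e^(-kt), set T(t) = 70:
(70 - 18) / (100 - 18) = e^(-0.05t), so t = -ln(0.634)/0.05 ≈ 9.1 minutes.


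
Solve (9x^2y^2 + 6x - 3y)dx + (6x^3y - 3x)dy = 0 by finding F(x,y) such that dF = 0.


Check exactness: ∂M/∂y = 18x^2y - 3 and ∂N/∂x = 18x^2y - 3; equal, so the equation is exact.
Integrate M with respect to x (treating y as constant): ∫M dx = 3x^3y^2 + 3x^2 - 3xy + h(y).
Differentiate w.r.t. y and set equal to N: all terms match, so h'(y) = 0 and h is a constant absorbed into C.
General solution: 3x^3y^2 + 3x^2 - 3xy = C.


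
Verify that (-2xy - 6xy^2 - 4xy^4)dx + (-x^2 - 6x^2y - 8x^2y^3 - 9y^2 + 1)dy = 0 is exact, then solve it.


Check exactness: ∂M/∂y = -2x - 12xy - 16xy^3 and ∂N/∂x = -2x - 12xy - 16xy^3; equal, so the equation is exact.
Integrate M with respect to x (treating y as constant): ∫M dx = -x^2y - 3x^2y^2 - 2x^2y^4 + h(y).
Differentiate w.r.t. y and set equal to N: the x-dependent terms already match, leaving h'(y) = -9y^2 + 1. Integrate: h(y) = -3y^3 + y.
So F(x,y) = -x^2y - 3x^2y^2 - 2x^2y^4 - 3y^3 + y.
General solution: -x^2y - 3x^2y^2 - 2x^2y^4 - 3y^3 + y = C.


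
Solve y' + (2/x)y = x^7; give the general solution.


P(x) = 2/x ⇒ μ = x^2.
(x^2 y)' = x^9 ⇒ x^2 y = x^10/(10) + C.
Solve for y: y = (1/10)x^8 + C/x^2.


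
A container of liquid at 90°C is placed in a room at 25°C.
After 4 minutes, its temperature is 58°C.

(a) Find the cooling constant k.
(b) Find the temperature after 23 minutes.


Newton's law: T(t) = T_a + (T₀ - T_a)e^(-kt).
(a) Use T(4) = 58: (58 - 25)/(90 - 25) = e^(-k·4), so k = -ln(0.508)/4 ≈ 0.1695.
(b) Apply k to t = 23: T(23) = 25 + (65)e^(-3.898) ≈ 26.3°C.


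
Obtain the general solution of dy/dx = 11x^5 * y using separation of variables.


Separate variables: dy/y = 11x^5 dx.
Integrate: ln|y| = (11/6)x^6 + C₀.
Exponentiate: y = Ce^((11/6)x^6).


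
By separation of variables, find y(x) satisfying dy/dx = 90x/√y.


Separate: √y dy = 90x dx.
Integrate: (2/3)y^(3/2) = 45x² + C.


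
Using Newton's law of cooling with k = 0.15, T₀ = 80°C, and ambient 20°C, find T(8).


Newton's law: dT/dt = -k(T - T_a) has solution T(t) = T_a + (T₀ - T_a)e^(-kt).
Plug in T_a = 20, T₀ = 80, k = 0.15, t = 8: T(8) = 20 + (60)e^(-1.20) ≈ 38.1°C.


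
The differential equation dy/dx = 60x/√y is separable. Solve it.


Separate: √y dy = 60x dx.
Integrate: (2/3)y^(3/2) = 30x² + C.


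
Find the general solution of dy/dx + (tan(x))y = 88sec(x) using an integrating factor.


P(x) = tan(x) ⇒ μ = e^(∫tan(x)dx) = sec(x).
(sec(x) y)' = 88sec²(x) ⇒ sec(x) y = 88tan(x) + C.
Multiply by cos(x): y = 88sin(x) + C·cos(x).


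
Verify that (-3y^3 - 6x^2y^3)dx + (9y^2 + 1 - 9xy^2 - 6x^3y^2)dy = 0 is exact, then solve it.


Check exactness: ∂M/∂y = -9y^2 - 18x^2y^2 and ∂N/∂x = -9y^2 - 18x^2y^2; equal, so the equation is exact.
Integrate M with respect to x (treating y as constant): ∫M dx = -3xy^3 - 2x^3y^3 + h(y).
Differentiate w.r.t. y and set equal to N: the x-dependent terms already match, leaving h'(y) = 9y^2 + 1. Integrate: h(y) = 3y^3 + y.
So F(x,y) = 3y^3 + y - 3xy^3 - 2x^3y^3.
General solution: 3y^3 + y - 3xy^3 - 2x^3y^3 = C.


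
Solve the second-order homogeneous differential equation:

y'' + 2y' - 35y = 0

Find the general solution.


Characteristic equation: r² + 2r - 35 = 0.
Factor: (r + 7)(r - 5) = 0 ⇒ r = -7, 5 (distinct real).
General solution: y = C₁e^(-7x) + C₂e^(5x).


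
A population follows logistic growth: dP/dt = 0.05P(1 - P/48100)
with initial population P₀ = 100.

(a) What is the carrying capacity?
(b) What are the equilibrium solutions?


Logistic ODE dP/dt = 0.05P(1 - P/48100) has equilibria where dP/dt = 0, i.e. P = 0 or P = 48100.
The coefficient (1 - P/K) = 0 when P = K, identifying K = 48100 as the carrying capacity.
(a) K = 48100; (b) equilibria P = 0 and P = 48100.


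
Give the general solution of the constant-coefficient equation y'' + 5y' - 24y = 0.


Characteristic equation: r² + 5r - 24 = 0.
Factor: (r - 3)(r + 8) = 0 ⇒ r = 3, -8 (distinct real).
General solution: y = C₁e^(3x) + C₂e^(-8x).


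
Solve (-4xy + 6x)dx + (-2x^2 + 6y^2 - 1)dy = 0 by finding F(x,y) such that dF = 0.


Check exactness: ∂M/∂y = -4x and ∂N/∂x = -4x; equal, so the equation is exact.
Integrate M with respect to x (treating y as constant): ∫M dx = -2x^2y + 3x^2 + h(y).
Differentiate w.r.t. y and set equal to N: the x-dependent terms already match, leaving h'(y) = 6y^2 - 1. Integrate: h(y) = 2y^3 - y.
So F(x,y) = -2x^2y + 3x^2 + 2y^3 - y.
General solution: -2x^2y + 3x^2 + 2y^3 - y = C.


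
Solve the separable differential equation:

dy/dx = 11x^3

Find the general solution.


Integrate both sides with respect to x: y = ∫ 11x^3 dx = (11/4)x^4 + C.


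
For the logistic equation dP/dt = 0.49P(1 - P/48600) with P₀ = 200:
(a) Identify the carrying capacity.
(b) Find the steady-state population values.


Logistic ODE dP/dt = 0.49P(1 - P/48600) has equilibria where dP/dt = 0, i.e. P = 0 or P = 48600.
The coefficient (1 - P/K) = 0 when P = K, identifying K = 48600 as the carrying capacity.
(a) K = 48600; (b) equilibria P = 0 and P = 48600.


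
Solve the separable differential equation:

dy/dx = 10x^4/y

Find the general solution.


Separate variables: y dy = 10x^4 dx.
Integrate both sides: y²/2 = 2x^5 + C₀.
Multiply by 2: y² = 4x^5 + C.


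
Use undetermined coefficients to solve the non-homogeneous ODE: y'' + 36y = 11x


Homogeneous: r² + 36 = 0 ⇒ r = ±6i, y_h = C₁cos(6x) + C₂sin(6x).
Polynomial forcing; try y_p = Ax + B. Then y_p'' + 36 y_p = 36(Ax + B) = 11x, so B = 0 and A = 11/36.
General solution: y = C₁cos(6x) + C₂sin(6x) + (11/36)x.


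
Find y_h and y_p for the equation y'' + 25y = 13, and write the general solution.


Homogeneous part: r² + 25 = 0 ⇒ r = ±5i, so y_h = C₁cos(5x) + C₂sin(5x).
Try constant y_p = A; plug in: 25A = 13 ⇒ A = 13/25.
General solution: y = C₁cos(5x) + C₂sin(5x) + 13/25.


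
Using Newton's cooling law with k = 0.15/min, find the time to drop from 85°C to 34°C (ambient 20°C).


From T(t) = T_a + (T₀ - T_a)e^(-kt), set T(t) = 34:
(34 - 20) / (85 - 20) = e^(-0.15t), so t = -ln(0.215)/0.15 ≈ 10.2 minutes.


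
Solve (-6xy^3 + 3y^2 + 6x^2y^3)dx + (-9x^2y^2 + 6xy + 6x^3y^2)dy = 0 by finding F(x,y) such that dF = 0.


Check exactness: ∂M/∂y = -18xy^2 + 6y + 18x^2y^2 and ∂N/∂x = -18xy^2 + 6y + 18x^2y^2; equal, so the equation is exact.
Integrate M with respect to x (treating y as constant): ∫M dx = -3x^2y^3 + 3xy^2 + 2x^3y^3 + h(y).
Differentiate w.r.t. y and set equal to N: all terms match, so h'(y) = 0 and h is a constant absorbed into C.
General solution: -3x^2y^3 + 3xy^2 + 2x^3y^3 = C.


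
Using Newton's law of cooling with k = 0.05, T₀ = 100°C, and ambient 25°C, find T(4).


Newton's law: dT/dt = -k(T - T_a) has solution T(t) = T_a + (T₀ - T_a)e^(-kt).
Plug in T_a = 25, T₀ = 100, k = 0.05, t = 4: T(4) = 25 + (75)e^(-0.20) ≈ 86.4°C.


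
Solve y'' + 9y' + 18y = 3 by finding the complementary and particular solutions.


Characteristic roots of r² + 9r + 18 = 0 are -6, -3.
y_h = C₁e^(-6x) + C₂e^(-3x).
Constant forcing; try y_p = A. Then 18A = 3 ⇒ A = 1/6.
General solution: y = C₁e^(-6x) + C₂e^(-3x) + 1/6.


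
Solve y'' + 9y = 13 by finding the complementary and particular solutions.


Homogeneous part: r² + 9 = 0 ⇒ r = ±3i, so y_h = C₁cos(3x) + C₂sin(3x).
Try constant y_p = A; plug in: 9A = 13 ⇒ A = 13/9.
General solution: y = C₁cos(3x) + C₂sin(3x) + 13/9.


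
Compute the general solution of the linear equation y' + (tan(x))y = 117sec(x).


P(x) = tan(x) ⇒ μ = e^(∫tan(x)dx) = sec(x).
(sec(x) y)' = 117sec²(x) ⇒ sec(x) y = 117tan(x) + C.
Multiply by cos(x): y = 117sin(x) + C·cos(x).


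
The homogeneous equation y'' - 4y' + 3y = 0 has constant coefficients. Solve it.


Characteristic equation: r² - 4r + 3 = 0.
Factor: (r - 3)(r - 1) = 0 ⇒ r = 3, 1 (distinct real).
General solution: y = C₁e^(3x) + C₂e^(x).


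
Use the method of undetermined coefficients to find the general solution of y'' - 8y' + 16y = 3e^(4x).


Characteristic polynomial (r - 4)² = 0; repeated root r = 4.
y_h = (C₁ + C₂x)e^(4x). Forcing matches the repeated root (resonance), so try y_p = Ax² e^(4x).
Substitute and solve for A: 2A = 3, so A = 3/2.
General solution: y = (C₁ + C₂x + (3/2)x²)e^(4x).


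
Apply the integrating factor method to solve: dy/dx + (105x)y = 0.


P(x) = 105x ⇒ μ = e^((105/2)x²).
Q(x) = 0 so μ y is constant: y = Ce^(-(105/2)x²).


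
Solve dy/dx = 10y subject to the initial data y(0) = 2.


General solution of y' = 10y is y = Ce^(10x).
Apply y(0) = 2: C = 2.
Particular solution: y = 2e^(10x).


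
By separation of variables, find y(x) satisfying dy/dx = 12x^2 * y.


Separate variables: dy/y = 12x^2 dx.
Integrate: ln|y| = 4x^3 + C₀.
Exponentiate: y = Ce^(4x^3).


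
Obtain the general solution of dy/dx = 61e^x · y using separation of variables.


Separate variables: dy/y = 61e^x dx.
Integrate: ln|y| = 61e^x + C₀.
Exponentiate: y = Ce^(61e^x).


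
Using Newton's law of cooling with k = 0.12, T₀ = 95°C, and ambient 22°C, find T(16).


Newton's law: dT/dt = -k(T - T_a) has solution T(t) = T_a + (T₀ - T_a)e^(-kt).
Plug in T_a = 22, T₀ = 95, k = 0.12, t = 16: T(16) = 22 + (73)e^(-1.92) ≈ 32.7°C.


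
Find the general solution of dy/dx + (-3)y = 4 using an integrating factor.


P(x) = -3 ⇒ μ = e^(-3x).
(μ y)' = 4e^(-3x) ⇒ μ y = -(4/3)e^(-3x) + C.
Divide by μ: y = -4/3 + Ce^(3x).


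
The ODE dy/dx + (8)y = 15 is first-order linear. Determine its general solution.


P(x) = 8, Q(x) = 15; integrating factor μ = e^(8x).
(μ y)' = 15e^(8x) ⇒ μ y = (15/8)e^(8x) + C.
Divide by μ: y = 15/8 + Ce^(-8x).


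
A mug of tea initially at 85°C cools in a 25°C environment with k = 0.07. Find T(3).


Newton's law: dT/dt = -k(T - T_a) has solution T(t) = T_a + (T₀ - T_a)e^(-kt).
Plug in T_a = 25, T₀ = 85, k = 0.07, t = 3: T(3) = 25 + (60)e^(-0.21) ≈ 73.6°C.


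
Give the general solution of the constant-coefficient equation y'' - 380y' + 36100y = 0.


Characteristic equation: r² - 380r + 36100 = 0, i.e. (r - 190)² = 0.
Repeated root r = 190; include an x factor for the second linearly independent solution.
General solution: y = (C₁ + C₂x)e^(190x).


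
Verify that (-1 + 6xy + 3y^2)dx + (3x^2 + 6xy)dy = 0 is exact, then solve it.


Check exactness: ∂M/∂y = 6x + 6y and ∂N/∂x = 6x + 6y; equal, so the equation is exact.
Integrate M with respect to x (treating y as constant): ∫M dx = -x + 3x^2y + 3xy^2 + h(y).
Differentiate w.r.t. y and set equal to N: all terms match, so h'(y) = 0 and h is a constant absorbed into C.
General solution: -x + 3x^2y + 3xy^2 = C.


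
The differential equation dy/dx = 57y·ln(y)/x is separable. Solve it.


Separate: dy/[y ln(y)] = 57 dx/x.
Substitute u = ln(y): du/u = 57 dx/x.
Integrate: ln|ln(y)| = 57ln|x| + C₀, hence ln(y) = C·x^57.


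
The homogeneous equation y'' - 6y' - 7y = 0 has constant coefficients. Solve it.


Characteristic equation: r² - 6r - 7 = 0.
Factor: (r - 7)(r + 1) = 0 ⇒ r = 7, -1 (distinct real).
General solution: y = C₁e^(7x) + C₂e^(-x).


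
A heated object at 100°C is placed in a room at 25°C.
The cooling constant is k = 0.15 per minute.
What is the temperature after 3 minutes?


Newton's law: dT/dt = -k(T - T_a) has solution T(t) = T_a + (T₀ - T_a)e^(-kt).
Plug in T_a = 25, T₀ = 100, k = 0.15, t = 3: T(3) = 25 + (75)e^(-0.45) ≈ 72.8°C.


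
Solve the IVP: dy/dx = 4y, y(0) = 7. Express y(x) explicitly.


General solution of y' = 4y is y = Ce^(4x).
Apply y(0) = 7: C = 7.
Particular solution: y = 7e^(4x).


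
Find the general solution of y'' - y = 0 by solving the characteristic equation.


Characteristic equation: r² - 1 = 0.
Factor: (r - 1)(r + 1) = 0 ⇒ r = 1, -1 (distinct real).
General solution: y = C₁e^(x) + C₂e^(-x).


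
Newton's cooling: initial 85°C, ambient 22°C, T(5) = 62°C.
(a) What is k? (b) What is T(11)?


Newton's law: T(t) = T_a + (T₀ - T_a)e^(-kt).
(a) Use T(5) = 62: (62 - 22)/(85 - 22) = e^(-k·5), so k = -ln(0.635)/5 ≈ 0.0909.
(b) Apply k to t = 11: T(11) = 22 + (63)e^(-0.999) ≈ 45.2°C.


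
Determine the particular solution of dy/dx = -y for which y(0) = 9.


General solution of y' = -y is y = Ce^(-x).
Apply y(0) = 9: C = 9.
Particular solution: y = 9e^(-x).


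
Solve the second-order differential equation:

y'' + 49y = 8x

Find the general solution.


Homogeneous: r² + 49 = 0 ⇒ r = ±7i, y_h = C₁cos(7x) + C₂sin(7x).
Polynomial forcing; try y_p = Ax + B. Then y_p'' + 49 y_p = 49(Ax + B) = 8x, so B = 0 and A = 8/49.
General solution: y = C₁cos(7x) + C₂sin(7x) + (8/49)x.


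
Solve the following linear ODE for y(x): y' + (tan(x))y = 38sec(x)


P(x) = tan(x) ⇒ μ = e^(∫tan(x)dx) = sec(x).
(sec(x) y)' = 38sec²(x) ⇒ sec(x) y = 38tan(x) + C.
Multiply by cos(x): y = 38sin(x) + C·cos(x).


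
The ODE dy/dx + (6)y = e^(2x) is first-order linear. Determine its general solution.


P(x) = 6 ⇒ μ = e^(6x).
(μ y)' = e^(8x) ⇒ μ y = e^(8x)/8 + C.
Divide by μ: y = (1/8)e^(2x) + Ce^(-6x).


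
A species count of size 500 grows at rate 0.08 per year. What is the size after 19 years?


The ODE dP/dt = 0.08P has solution P(t) = P(0)e^(0.08t).
Substitute P(0) = 500 and t = 19: P(19) = 500 e^(1.52) ≈ 2286.


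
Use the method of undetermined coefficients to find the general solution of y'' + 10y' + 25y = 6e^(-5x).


Characteristic polynomial (r + 5)² = 0; repeated root r = -5.
y_h = (C₁ + C₂x)e^(-5x). Forcing matches the repeated root (resonance), so try y_p = Ax² e^(-5x).
Substitute and solve for A: 2A = 6, so A = 3.
General solution: y = (C₁ + C₂x + 3x²)e^(-5x).


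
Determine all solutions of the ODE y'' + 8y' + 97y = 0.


Characteristic equation: r² + 8r + 97 = 0.
Discriminant is negative; roots r = -4 ± 9i (complex conjugate pair).
General solution uses e^(α x)(C₁ cos(β x) + C₂ sin(β x)): y = e^(-4x)(C₁cos(9x) + C₂sin(9x)).


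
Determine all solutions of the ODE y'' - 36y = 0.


Characteristic equation: r² - 36 = 0.
Factor: (r + 6)(r - 6) = 0 ⇒ r = -6, 6 (distinct real).
General solution: y = C₁e^(-6x) + C₂e^(6x).


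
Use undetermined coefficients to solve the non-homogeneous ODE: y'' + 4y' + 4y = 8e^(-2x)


Characteristic polynomial (r + 2)² = 0; repeated root r = -2.
y_h = (C₁ + C₂x)e^(-2x). Forcing matches the repeated root (resonance), so try y_p = Ax² e^(-2x).
Substitute and solve for A: 2A = 8, so A = 4.
General solution: y = (C₁ + C₂x + 4x²)e^(-2x).


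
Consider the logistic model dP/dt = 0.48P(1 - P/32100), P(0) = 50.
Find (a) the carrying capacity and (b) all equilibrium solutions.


Logistic ODE dP/dt = 0.48P(1 - P/32100) has equilibria where dP/dt = 0, i.e. P = 0 or P = 32100.
The coefficient (1 - P/K) = 0 when P = K, identifying K = 32100 as the carrying capacity.
(a) K = 32100; (b) equilibria P = 0 and P = 32100.


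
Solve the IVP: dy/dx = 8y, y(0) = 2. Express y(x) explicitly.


General solution of y' = 8y is y = Ce^(8x).
Apply y(0) = 2: C = 2.
Particular solution: y = 2e^(8x).


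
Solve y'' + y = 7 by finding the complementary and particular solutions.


Homogeneous part: r² + 1 = 0 ⇒ r = ±1i, so y_h = C₁cos(x) + C₂sin(x).
Try constant y_p = A; plug in: 1A = 7 ⇒ A = 7.
General solution: y = C₁cos(x) + C₂sin(x) + 7.


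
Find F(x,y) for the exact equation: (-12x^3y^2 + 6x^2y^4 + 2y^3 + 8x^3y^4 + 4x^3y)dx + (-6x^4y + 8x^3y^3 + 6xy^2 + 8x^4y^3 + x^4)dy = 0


Check exactness: ∂M/∂y = -24x^3y + 24x^2y^3 + 6y^2 + 32x^3y^3 + 4x^3 and ∂N/∂x = -24x^3y + 24x^2y^3 + 6y^2 + 32x^3y^3 + 4x^3; equal, so the equation is exact.
Integrate M with respect to x (treating y as constant): ∫M dx = -3x^4y^2 + 2x^3y^4 + 2xy^3 + 2x^4y^4 + x^4y + h(y).
Differentiate w.r.t. y and set equal to N: all terms match, so h'(y) = 0 and h is a constant absorbed into C.
General solution: -3x^4y^2 + 2x^3y^4 + 2xy^3 + 2x^4y^4 + x^4y = C.


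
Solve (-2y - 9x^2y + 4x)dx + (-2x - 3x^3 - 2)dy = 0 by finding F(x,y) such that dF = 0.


Check exactness: ∂M/∂y = -2 - 9x^2 and ∂N/∂x = -2 - 9x^2; equal, so the equation is exact.
Integrate M with respect to x (treating y as constant): ∫M dx = -2xy - 3x^3y + 2x^2 + h(y).
Differentiate w.r.t. y and set equal to N: the x-dependent terms already match, leaving h'(y) = -2. Integrate: h(y) = -2y.
So F(x,y) = -2xy - 3x^3y - 2y + 2x^2.
General solution: -2xy - 3x^3y - 2y + 2x^2 = C.


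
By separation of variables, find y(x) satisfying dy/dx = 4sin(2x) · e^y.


Separate: e^(-y) dy = 4sin(2x) dx.
Integrate: -e^(-y) = -2cos(2x) + C₀.
Rearrange: e^(-y) = 2cos(2x) + C.


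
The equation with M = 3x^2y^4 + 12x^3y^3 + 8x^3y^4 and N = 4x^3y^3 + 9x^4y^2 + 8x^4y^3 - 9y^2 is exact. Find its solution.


Check exactness: ∂M/∂y = 12x^2y^3 + 36x^3y^2 + 32x^3y^3 and ∂N/∂x = 12x^2y^3 + 36x^3y^2 + 32x^3y^3; equal, so the equation is exact.
Integrate M with respect to x (treating y as constant): ∫M dx = x^3y^4 + 3x^4y^3 + 2x^4y^4 + h(y).
Differentiate w.r.t. y and set equal to N: the x-dependent terms already match, leaving h'(y) = -9y^2. Integrate: h(y) = -3y^3.
So F(x,y) = x^3y^4 + 3x^4y^3 + 2x^4y^4 - 3y^3.
General solution: x^3y^4 + 3x^4y^3 + 2x^4y^4 - 3y^3 = C.


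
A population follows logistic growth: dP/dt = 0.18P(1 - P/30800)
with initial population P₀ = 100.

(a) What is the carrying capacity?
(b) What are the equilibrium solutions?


Logistic ODE dP/dt = 0.18P(1 - P/30800) has equilibria where dP/dt = 0, i.e. P = 0 or P = 30800.
The coefficient (1 - P/K) = 0 when P = K, identifying K = 30800 as the carrying capacity.
(a) K = 30800; (b) equilibria P = 0 and P = 30800.


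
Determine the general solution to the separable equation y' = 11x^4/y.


Separate variables: y dy = 11x^4 dx.
Integrate both sides: y²/2 = (11/5)x^5 + C₀.
Multiply by 2: y² = (22/5)x^5 + C.


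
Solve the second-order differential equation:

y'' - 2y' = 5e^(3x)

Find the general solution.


Characteristic roots of r² - 2r = 0 are 0, 2.
y_h = C₁ + C₂e^(2x).
Forcing exponent 3 is not a characteristic root; try y_p = Ae^(3x).
Substitute: A·(9 + (-2)·3 + (0)) = A·3 = 5, so A = 5/3.
General solution: y = C₁ + C₂e^(2x) + (5/3)e^(3x).


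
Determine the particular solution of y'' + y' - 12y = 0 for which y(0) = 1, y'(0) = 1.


Characteristic roots of r² + r - 12 = 0 are 3, -4.
General solution y = c₁ e^(3x) + c₂ e^(-4x).
Apply y(0) = 1: c₁ + c₂ = 1. Apply y'(0) = 1: 3 c₁ - 4 c₂ = 1.
Solve: c₁ = 5/7, c₂ = 2/7.
Particular solution: y = (5/7)e^(3x) + (2/7)e^(-4x).


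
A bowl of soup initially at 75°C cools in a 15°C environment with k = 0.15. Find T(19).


Newton's law: dT/dt = -k(T - T_a) has solution T(t) = T_a + (T₀ - T_a)e^(-kt).
Plug in T_a = 15, T₀ = 75, k = 0.15, t = 19: T(19) = 15 + (60)e^(-2.85) ≈ 18.5°C.


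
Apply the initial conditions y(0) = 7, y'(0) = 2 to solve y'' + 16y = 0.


Characteristic roots of r² + 16 = 0 are ±4i, so y = C₁cos(4x) + C₂sin(4x).
Apply y(0) = 7: C₁ = 7. Differentiate and apply y'(0) = 2: 4·C₂ = 2, so C₂ = 1/2.
Particular solution: y = 7cos(4x) + (1/2)sin(4x).


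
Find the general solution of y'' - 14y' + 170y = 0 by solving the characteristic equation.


Characteristic equation: r² - 14r + 170 = 0.
Discriminant is negative; roots r = 7 ± 11i (complex conjugate pair).
General solution uses e^(α x)(C₁ cos(β x) + C₂ sin(β x)): y = e^(7x)(C₁cos(11x) + C₂sin(11x)).


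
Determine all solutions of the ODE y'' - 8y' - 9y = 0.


Characteristic equation: r² - 8r - 9 = 0.
Factor: (r - 9)(r + 1) = 0 ⇒ r = 9, -1 (distinct real).
General solution: y = C₁e^(9x) + C₂e^(-x).


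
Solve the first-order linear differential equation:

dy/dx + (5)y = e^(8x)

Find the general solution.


P(x) = 5 ⇒ μ = e^(5x).
(μ y)' = e^(13x) ⇒ μ y = e^(13x)/13 + C.
Divide by μ: y = (1/13)e^(8x) + Ce^(-5x).


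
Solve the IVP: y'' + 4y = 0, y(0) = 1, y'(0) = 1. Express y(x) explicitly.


Characteristic roots of r² + 4 = 0 are ±2i, so y = C₁cos(2x) + C₂sin(2x).
Apply y(0) = 1: C₁ = 1. Differentiate and apply y'(0) = 1: 2·C₂ = 1, so C₂ = 1/2.
Particular solution: y = cos(2x) + (1/2)sin(2x).


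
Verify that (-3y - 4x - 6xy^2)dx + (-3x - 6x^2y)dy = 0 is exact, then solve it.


Check exactness: ∂M/∂y = -3 - 12xy and ∂N/∂x = -3 - 12xy; equal, so the equation is exact.
Integrate M with respect to x (treating y as constant): ∫M dx = -3xy - 2x^2 - 3x^2y^2 + h(y).
Differentiate w.r.t. y and set equal to N: all terms match, so h'(y) = 0 and h is a constant absorbed into C.
General solution: -3xy - 2x^2 - 3x^2y^2 = C.


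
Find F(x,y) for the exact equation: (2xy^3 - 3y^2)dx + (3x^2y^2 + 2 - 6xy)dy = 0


Check exactness: ∂M/∂y = 6xy^2 - 6y and ∂N/∂x = 6xy^2 - 6y; equal, so the equation is exact.
Integrate M with respect to x (treating y as constant): ∫M dx = x^2y^3 - 3xy^2 + h(y).
Differentiate w.r.t. y and set equal to N: the x-dependent terms already match, leaving h'(y) = 2. Integrate: h(y) = 2y.
So F(x,y) = x^2y^3 + 2y - 3xy^2.
General solution: x^2y^3 + 2y - 3xy^2 = C.


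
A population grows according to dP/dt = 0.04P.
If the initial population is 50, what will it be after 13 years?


The ODE dP/dt = 0.04P has solution P(t) = P(0)e^(0.04t).
Substitute P(0) = 50 and t = 13: P(13) = 50 e^(0.52) ≈ 84.


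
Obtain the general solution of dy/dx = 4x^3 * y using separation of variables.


Separate variables: dy/y = 4x^3 dx.
Integrate: ln|y| = x^4 + C₀.
Exponentiate: y = Ce^(x^4).


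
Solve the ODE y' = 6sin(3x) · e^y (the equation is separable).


Separate: e^(-y) dy = 6sin(3x) dx.
Integrate: -e^(-y) = -2cos(3x) + C₀.
Rearrange: e^(-y) = 2cos(3x) + C.


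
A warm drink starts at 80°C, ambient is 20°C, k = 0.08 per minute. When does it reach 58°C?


From T(t) = T_a + (T₀ - T_a)e^(-kt), set T(t) = 58:
(58 - 20) / (80 - 20) = e^(-0.08t), so t = -ln(0.633)/0.08 ≈ 5.7 minutes.


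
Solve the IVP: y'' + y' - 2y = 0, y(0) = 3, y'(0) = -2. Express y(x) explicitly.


Characteristic roots of r² + r - 2 = 0 are -2, 1.
General solution y = c₁ e^(-2x) + c₂ e^(x).
Apply y(0) = 3: c₁ + c₂ = 3. Apply y'(0) = -2: -2 c₁ + 1 c₂ = -2.
Solve: c₁ = 5/3, c₂ = 4/3.
Particular solution: y = (5/3)e^(-2x) + (4/3)e^(x).


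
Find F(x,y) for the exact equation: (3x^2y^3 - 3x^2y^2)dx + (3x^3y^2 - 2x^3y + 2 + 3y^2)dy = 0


Check exactness: ∂M/∂y = 9x^2y^2 - 6x^2y and ∂N/∂x = 9x^2y^2 - 6x^2y; equal, so the equation is exact.
Integrate M with respect to x (treating y as constant): ∫M dx = x^3y^3 - x^3y^2 + h(y).
Differentiate w.r.t. y and set equal to N: the x-dependent terms already match, leaving h'(y) = 2 + 3y^2. Integrate: h(y) = 2y + y^3.
So F(x,y) = x^3y^3 - x^3y^2 + 2y + y^3.
General solution: x^3y^3 - x^3y^2 + 2y + y^3 = C.


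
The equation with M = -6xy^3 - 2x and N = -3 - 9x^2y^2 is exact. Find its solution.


Check exactness: ∂M/∂y = -18xy^2 and ∂N/∂x = -18xy^2; equal, so the equation is exact.
Integrate M with respect to x (treating y as constant): ∫M dx = -3x^2y^3 - x^2 + h(y).
Differentiate w.r.t. y and set equal to N: the x-dependent terms already match, leaving h'(y) = -3. Integrate: h(y) = -3y.
So F(x,y) = -3y - 3x^2y^3 - x^2.
General solution: -3y - 3x^2y^3 - x^2 = C.


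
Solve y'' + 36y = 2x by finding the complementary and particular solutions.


Homogeneous: r² + 36 = 0 ⇒ r = ±6i, y_h = C₁cos(6x) + C₂sin(6x).
Polynomial forcing; try y_p = Ax + B. Then y_p'' + 36 y_p = 36(Ax + B) = 2x, so B = 0 and A = 1/18.
General solution: y = C₁cos(6x) + C₂sin(6x) + (1/18)x.


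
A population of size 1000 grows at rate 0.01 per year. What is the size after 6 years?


The ODE dP/dt = 0.01P has solution P(t) = P(0)e^(0.01t).
Substitute P(0) = 1000 and t = 6: P(6) = 1000 e^(0.06) ≈ 1062.


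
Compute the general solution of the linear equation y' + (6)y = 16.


P(x) = 6, Q(x) = 16; integrating factor μ = e^(6x).
(μ y)' = 16e^(6x) ⇒ μ y = (8/3)e^(6x) + C.
Divide by μ: y = 8/3 + Ce^(-6x).


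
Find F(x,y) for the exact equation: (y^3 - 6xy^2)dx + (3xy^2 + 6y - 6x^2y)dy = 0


Check exactness: ∂M/∂y = 3y^2 - 12xy and ∂N/∂x = 3y^2 - 12xy; equal, so the equation is exact.
Integrate M with respect to x (treating y as constant): ∫M dx = xy^3 - 3x^2y^2 + h(y).
Differentiate w.r.t. y and set equal to N: the x-dependent terms already match, leaving h'(y) = 6y. Integrate: h(y) = 3y^2.
So F(x,y) = xy^3 + 3y^2 - 3x^2y^2.
General solution: xy^3 + 3y^2 - 3x^2y^2 = C.


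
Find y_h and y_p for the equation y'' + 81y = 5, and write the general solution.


Homogeneous part: r² + 81 = 0 ⇒ r = ±9i, so y_h = C₁cos(9x) + C₂sin(9x).
Try constant y_p = A; plug in: 81A = 5 ⇒ A = 5/81.
General solution: y = C₁cos(9x) + C₂sin(9x) + 5/81.


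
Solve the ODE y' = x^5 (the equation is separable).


Integrate both sides with respect to x: y = ∫ x^5 dx = (1/6)x^6 + C.


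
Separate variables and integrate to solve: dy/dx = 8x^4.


Integrate both sides with respect to x: y = ∫ 8x^4 dx = (8/5)x^5 + C.


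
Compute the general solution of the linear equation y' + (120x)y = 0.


P(x) = 120x ⇒ μ = e^(60x²).
Q(x) = 0 so μ y is constant: y = Ce^(-60x²).


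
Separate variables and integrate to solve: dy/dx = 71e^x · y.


Separate variables: dy/y = 71e^x dx.
Integrate: ln|y| = 71e^x + C₀.
Exponentiate: y = Ce^(71e^x).


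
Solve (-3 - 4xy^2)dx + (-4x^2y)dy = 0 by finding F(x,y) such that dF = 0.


Check exactness: ∂M/∂y = -8xy and ∂N/∂x = -8xy; equal, so the equation is exact.
Integrate M with respect to x (treating y as constant): ∫M dx = -3x - 2x^2y^2 + h(y).
Differentiate w.r.t. y and set equal to N: all terms match, so h'(y) = 0 and h is a constant absorbed into C.
General solution: -3x - 2x^2y^2 = C.


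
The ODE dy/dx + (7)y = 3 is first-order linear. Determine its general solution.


P(x) = 7, Q(x) = 3; integrating factor μ = e^(7x).
(μ y)' = 3e^(7x) ⇒ μ y = (3/7)e^(7x) + C.
Divide by μ: y = 3/7 + Ce^(-7x).


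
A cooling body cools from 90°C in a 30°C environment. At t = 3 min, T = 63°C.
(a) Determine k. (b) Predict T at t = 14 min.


Newton's law: T(t) = T_a + (T₀ - T_a)e^(-kt).
(a) Use T(3) = 63: (63 - 30)/(90 - 30) = e^(-k·3), so k = -ln(0.550)/3 ≈ 0.1993.
(b) Apply k to t = 14: T(14) = 30 + (60)e^(-2.790) ≈ 33.7°C.


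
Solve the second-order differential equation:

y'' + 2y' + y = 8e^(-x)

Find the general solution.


Characteristic polynomial (r + 1)² = 0; repeated root r = -1.
y_h = (C₁ + C₂x)e^(-x). Forcing matches the repeated root (resonance), so try y_p = Ax² e^(-x).
Substitute and solve for A: 2A = 8, so A = 4.
General solution: y = (C₁ + C₂x + 4x²)e^(-x).


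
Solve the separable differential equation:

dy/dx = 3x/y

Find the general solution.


Separate variables: y dy = 3x dx.
Integrate both sides: y²/2 = (3/2)x^2 + C₀.
Multiply by 2: y² = 3x^2 + C.


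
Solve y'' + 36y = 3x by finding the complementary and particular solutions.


Homogeneous: r² + 36 = 0 ⇒ r = ±6i, y_h = C₁cos(6x) + C₂sin(6x).
Polynomial forcing; try y_p = Ax + B. Then y_p'' + 36 y_p = 36(Ax + B) = 3x, so B = 0 and A = 1/12.
General solution: y = C₁cos(6x) + C₂sin(6x) + (1/12)x.


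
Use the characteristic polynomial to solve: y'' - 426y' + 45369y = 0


Characteristic equation: r² - 426r + 45369 = 0, i.e. (r - 213)² = 0.
Repeated root r = 213; include an x factor for the second linearly independent solution.
General solution: y = (C₁ + C₂x)e^(213x).


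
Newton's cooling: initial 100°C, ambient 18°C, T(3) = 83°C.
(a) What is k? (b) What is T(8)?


Newton's law: T(t) = T_a + (T₀ - T_a)e^(-kt).
(a) Use T(3) = 83: (83 - 18)/(100 - 18) = e^(-k·3), so k = -ln(0.793)/3 ≈ 0.0774.
(b) Apply k to t = 8: T(8) = 18 + (82)e^(-0.620) ≈ 62.1°C.


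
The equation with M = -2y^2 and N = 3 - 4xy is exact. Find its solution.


Check exactness: ∂M/∂y = -4y and ∂N/∂x = -4y; equal, so the equation is exact.
Integrate M with respect to x (treating y as constant): ∫M dx = -2xy^2 + h(y).
Differentiate w.r.t. y and set equal to N: the x-dependent terms already match, leaving h'(y) = 3. Integrate: h(y) = 3y.
So F(x,y) = 3y - 2xy^2.
General solution: 3y - 2xy^2 = C.


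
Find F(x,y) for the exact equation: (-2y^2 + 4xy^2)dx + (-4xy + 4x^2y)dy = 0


Check exactness: ∂M/∂y = -4y + 8xy and ∂N/∂x = -4y + 8xy; equal, so the equation is exact.
Integrate M with respect to x (treating y as constant): ∫M dx = -2xy^2 + 2x^2y^2 + h(y).
Differentiate w.r.t. y and set equal to N: all terms match, so h'(y) = 0 and h is a constant absorbed into C.
General solution: -2xy^2 + 2x^2y^2 = C.


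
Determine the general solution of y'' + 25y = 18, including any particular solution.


Homogeneous part: r² + 25 = 0 ⇒ r = ±5i, so y_h = C₁cos(5x) + C₂sin(5x).
Try constant y_p = A; plug in: 25A = 18 ⇒ A = 18/25.
General solution: y = C₁cos(5x) + C₂sin(5x) + 18/25.


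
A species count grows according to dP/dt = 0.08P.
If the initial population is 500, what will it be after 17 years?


The ODE dP/dt = 0.08P has solution P(t) = P(0)e^(0.08t).
Substitute P(0) = 500 and t = 17: P(17) = 500 e^(1.36) ≈ 1948.


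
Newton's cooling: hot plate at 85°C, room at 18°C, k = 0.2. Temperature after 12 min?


Newton's law: dT/dt = -k(T - T_a) has solution T(t) = T_a + (T₀ - T_a)e^(-kt).
Plug in T_a = 18, T₀ = 85, k = 0.2, t = 12: T(12) = 18 + (67)e^(-2.40) ≈ 24.1°C.


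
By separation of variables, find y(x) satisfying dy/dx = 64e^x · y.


Separate variables: dy/y = 64e^x dx.
Integrate: ln|y| = 64e^x + C₀.
Exponentiate: y = Ce^(64e^x).


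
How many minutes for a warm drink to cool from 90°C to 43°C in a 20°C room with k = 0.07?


From T(t) = T_a + (T₀ - T_a)e^(-kt), set T(t) = 43:
(43 - 20) / (90 - 20) = e^(-0.07t), so t = -ln(0.329)/0.07 ≈ 15.9 minutes.


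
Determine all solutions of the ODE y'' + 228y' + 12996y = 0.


Characteristic equation: r² + 228r + 12996 = 0, i.e. (r + 114)² = 0.
Repeated root r = -114; include an x factor for the second linearly independent solution.
General solution: y = (C₁ + C₂x)e^(-114x).


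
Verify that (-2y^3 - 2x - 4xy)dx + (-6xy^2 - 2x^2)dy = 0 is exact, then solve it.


Check exactness: ∂M/∂y = -6y^2 - 4x and ∂N/∂x = -6y^2 - 4x; equal, so the equation is exact.
Integrate M with respect to x (treating y as constant): ∫M dx = -2xy^3 - x^2 - 2x^2y + h(y).
Differentiate w.r.t. y and set equal to N: all terms match, so h'(y) = 0 and h is a constant absorbed into C.
General solution: -2xy^3 - x^2 - 2x^2y = C.


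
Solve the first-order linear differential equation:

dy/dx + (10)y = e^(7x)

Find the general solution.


P(x) = 10 ⇒ μ = e^(10x).
(μ y)' = e^(17x) ⇒ μ y = e^(17x)/17 + C.
Divide by μ: y = (1/17)e^(7x) + Ce^(-10x).


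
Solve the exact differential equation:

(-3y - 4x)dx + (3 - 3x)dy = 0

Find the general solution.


Check exactness: ∂M/∂y = -3 and ∂N/∂x = -3; equal, so the equation is exact.
Integrate M with respect to x (treating y as constant): ∫M dx = -3xy - 2x^2 + h(y).
Differentiate w.r.t. y and set equal to N: the x-dependent terms already match, leaving h'(y) = 3. Integrate: h(y) = 3y.
So F(x,y) = 3y - 3xy - 2x^2.
General solution: 3y - 3xy - 2x^2 = C.


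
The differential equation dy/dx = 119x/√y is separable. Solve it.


Separate: √y dy = 119x dx.
Integrate: (2/3)y^(3/2) = (119/2)x² + C.


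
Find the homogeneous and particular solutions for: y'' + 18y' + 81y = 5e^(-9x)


Characteristic polynomial (r + 9)² = 0; repeated root r = -9.
y_h = (C₁ + C₂x)e^(-9x). Forcing matches the repeated root (resonance), so try y_p = Ax² e^(-9x).
Substitute and solve for A: 2A = 5, so A = 5/2.
General solution: y = (C₁ + C₂x + (5/2)x²)e^(-9x).


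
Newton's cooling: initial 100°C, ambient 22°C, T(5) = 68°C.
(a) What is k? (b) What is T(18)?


Newton's law: T(t) = T_a + (T₀ - T_a)e^(-kt).
(a) Use T(5) = 68: (68 - 22)/(100 - 22) = e^(-k·5), so k = -ln(0.590)/5 ≈ 0.1056.
(b) Apply k to t = 18: T(18) = 22 + (78)e^(-1.901) ≈ 33.7°C.


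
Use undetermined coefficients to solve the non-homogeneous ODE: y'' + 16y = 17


Homogeneous part: r² + 16 = 0 ⇒ r = ±4i, so y_h = C₁cos(4x) + C₂sin(4x).
Try constant y_p = A; plug in: 16A = 17 ⇒ A = 17/16.
General solution: y = C₁cos(4x) + C₂sin(4x) + 17/16.


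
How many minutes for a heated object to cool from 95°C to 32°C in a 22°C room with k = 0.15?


From T(t) = T_a + (T₀ - T_a)e^(-kt), set T(t) = 32:
(32 - 22) / (95 - 22) = e^(-0.15t), so t = -ln(0.137)/0.15 ≈ 13.3 minutes.


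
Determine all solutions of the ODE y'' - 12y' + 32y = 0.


Characteristic equation: r² - 12r + 32 = 0.
Factor: (r - 4)(r - 8) = 0 ⇒ r = 4, 8 (distinct real).
General solution: y = C₁e^(4x) + C₂e^(8x).


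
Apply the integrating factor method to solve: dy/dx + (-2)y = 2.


P(x) = -2 ⇒ μ = e^(-2x).
(μ y)' = 2e^(-2x) ⇒ μ y = -e^(-2x) + C.
Divide by μ: y = -1 + Ce^(2x).


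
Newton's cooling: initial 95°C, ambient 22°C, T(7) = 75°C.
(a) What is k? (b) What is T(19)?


Newton's law: T(t) = T_a + (T₀ - T_a)e^(-kt).
(a) Use T(7) = 75: (75 - 22)/(95 - 22) = e^(-k·7), so k = -ln(0.726)/7 ≈ 0.0457.
(b) Apply k to t = 19: T(19) = 22 + (73)e^(-0.869) ≈ 52.6°C.


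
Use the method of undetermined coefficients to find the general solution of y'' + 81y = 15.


Homogeneous part: r² + 81 = 0 ⇒ r = ±9i, so y_h = C₁cos(9x) + C₂sin(9x).
Try constant y_p = A; plug in: 81A = 15 ⇒ A = 5/27.
General solution: y = C₁cos(9x) + C₂sin(9x) + 5/27.


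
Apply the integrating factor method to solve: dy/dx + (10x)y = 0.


P(x) = 10x ⇒ μ = e^(5x²).
Q(x) = 0 so μ y is constant: y = Ce^(-5x²).


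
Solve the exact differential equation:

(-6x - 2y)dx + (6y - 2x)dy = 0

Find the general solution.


Check exactness: ∂M/∂y = -2 and ∂N/∂x = -2; equal, so the equation is exact.
Integrate M with respect to x (treating y as constant): ∫M dx = -3x^2 - 2xy + h(y).
Differentiate w.r.t. y and set equal to N: the x-dependent terms already match, leaving h'(y) = 6y. Integrate: h(y) = 3y^2.
So F(x,y) = 3y^2 - 3x^2 - 2xy.
General solution: 3y^2 - 3x^2 - 2xy = C.
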